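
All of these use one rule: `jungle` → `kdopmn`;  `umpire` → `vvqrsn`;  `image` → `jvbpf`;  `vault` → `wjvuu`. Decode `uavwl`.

Shifts by position in jungle: pos 0: j→k (+1), pos 1: u→d (+9), pos 2: n→o (+1), pos 3: g→p (+9) — repeating every 2. A repeating key of period 2 is used — shifts +1, +9 over and over.
Decoding uavwl: u−1=t, a−9=r, v−1=u, w−9=n, l−1=k.

trunk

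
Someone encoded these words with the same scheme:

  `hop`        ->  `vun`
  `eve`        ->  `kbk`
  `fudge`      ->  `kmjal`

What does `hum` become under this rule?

Two steps: reverse the string, then apply a Caesar shift of +6.
Applying it to hum: reverse → muh; then shift: m+6=s, u+6=a, h+6=n.

san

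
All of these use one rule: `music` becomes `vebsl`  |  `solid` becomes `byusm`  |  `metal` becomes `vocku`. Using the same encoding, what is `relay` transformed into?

The shift depends on letter class: consonant m→v is +9, but vowel u→e is +10. Two shifts are in play — +10 for a/e/i/o/u, +9 for every other letter.
For relay: r(cons)+9=a, e(vowel)+10=o, l(cons)+9=u, a(vowel)+10=k, y(cons)+9=h.

aoukh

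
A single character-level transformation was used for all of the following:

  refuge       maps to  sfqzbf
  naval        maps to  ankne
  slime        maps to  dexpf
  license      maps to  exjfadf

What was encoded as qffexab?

Treating letters as 0–25, the rule is x ↦ 11x + 13 (mod 26).
Undoing it on qffexab: q(16)→19·(16−13)≡5=f; f(5)→19·(5−13)≡4=e; f(5)→19·(5−13)≡4=e; e(4)→19·(4−13)≡11=l; x(23)→19·(23−13)≡8=i; a(0)→19·(0−13)≡13=n; b(1)→19·(1−13)≡6=g (all mod 26).

feeling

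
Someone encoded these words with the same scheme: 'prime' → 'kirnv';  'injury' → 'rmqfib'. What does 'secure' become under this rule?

Each pair mirrors across the alphabet (p↔k, r↔i, i↔r): positions sum to 25. Each letter is replaced by its mirror in the alphabet: a↔z, b↔y, c↔x, and so on (the Atbash cipher).
For secure: s↔h, e↔v, c↔x, u↔f, r↔i, e↔v.

hvxfiv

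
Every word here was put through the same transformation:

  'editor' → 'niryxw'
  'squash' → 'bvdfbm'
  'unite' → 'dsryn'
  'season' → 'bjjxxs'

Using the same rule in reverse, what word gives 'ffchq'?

watch

Shifts by position in editor: pos 0: e→n (+9), pos 1: d→i (+5), pos 2: i→r (+9), pos 3: t→y (+5) — repeating every 2. A repeating key of period 2 is used — shifts +9, +5 over and over.
Undoing it on ffchq: f−9=w, f−5=a, c−9=t, h−5=c, q−9=h.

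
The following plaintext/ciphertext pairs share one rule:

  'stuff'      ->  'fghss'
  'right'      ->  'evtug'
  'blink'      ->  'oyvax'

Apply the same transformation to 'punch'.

Compare letters: s→f is +13, t→g is +13, u→h is +13 — a constant shift. Each letter is shifted forward by 13 in the alphabet (a Caesar shift of +13).
Applying it to punch: p+13=c, u+13=h, n+13=a, c+13=p, h+13=u.

chapu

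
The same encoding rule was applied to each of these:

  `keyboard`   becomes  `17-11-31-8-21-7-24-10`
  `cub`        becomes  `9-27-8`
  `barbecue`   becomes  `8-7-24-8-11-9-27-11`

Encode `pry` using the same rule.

22-24-31

k is letter #11 and maps to 17: an offset of 6. Letters become their 1-based position plus 6 (so a→7, b→8, …).
For pry: p=16→22, r=18→24, y=25→31.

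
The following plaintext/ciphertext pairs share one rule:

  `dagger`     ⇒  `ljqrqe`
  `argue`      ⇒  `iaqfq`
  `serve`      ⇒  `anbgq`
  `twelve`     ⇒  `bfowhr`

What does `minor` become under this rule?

urxzd

In dagger: d→l is +8, a→j is +9, g→q is +10, g→r is +11 — the shift increases by 1 each position. Letter i (0-indexed) is shifted by i+8, so successive shifts are 8, 9, 10, ….
On minor: m+8=u, i+9=r, n+10=x, o+11=z, r+12=d.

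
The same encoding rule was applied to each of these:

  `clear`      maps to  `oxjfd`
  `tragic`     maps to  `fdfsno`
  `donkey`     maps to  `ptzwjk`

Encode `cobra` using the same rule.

The shift depends on letter class: consonant c→o is +12, but vowel e→j is +5. Vowels shift forward by 5 and consonants shift forward by 12.
For cobra: c(cons)+12=o, o(vowel)+5=t, b(cons)+12=n, r(cons)+12=d, a(vowel)+5=f.

otndf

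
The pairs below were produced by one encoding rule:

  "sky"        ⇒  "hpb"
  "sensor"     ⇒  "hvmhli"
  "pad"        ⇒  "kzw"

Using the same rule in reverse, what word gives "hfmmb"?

sunny

Each pair mirrors across the alphabet (s↔h, k↔p, y↔b): positions sum to 25. Each letter is replaced by its mirror in the alphabet: a↔z, b↔y, c↔x, and so on (the Atbash cipher).
Decoding hfmmb: h↔s, f↔u, m↔n, m↔n, b↔y.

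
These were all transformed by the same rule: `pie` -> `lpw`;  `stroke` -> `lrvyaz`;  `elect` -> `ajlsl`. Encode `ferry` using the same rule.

fyylm

The output letters match the input read backwards, each shifted +7: pie reversed is eip. Read the word backwards and shift each letter +7.
For ferry: reverse → yrref; then shift: y+7=f, r+7=y, r+7=y, e+7=l, f+7=m.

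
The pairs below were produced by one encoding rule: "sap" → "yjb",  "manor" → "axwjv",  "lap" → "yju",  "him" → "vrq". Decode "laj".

The output letters match the input read backwards, each shifted +9: sap reversed is pas. Two steps: reverse the string, then apply a Caesar shift of +9.
Decoding laj: shift back: l−9=c, a−9=r, j−9=a → cra; then reverse → arc.

arc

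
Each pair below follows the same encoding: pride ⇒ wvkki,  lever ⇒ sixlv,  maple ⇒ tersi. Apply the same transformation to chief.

jlklj

The shifts repeat in a cycle of length 3: positions 0,1,… shift by +7, +4, +2, then the pattern repeats.
For chief: c+7=j, h+4=l, i+2=k, e+7=l, f+4=j.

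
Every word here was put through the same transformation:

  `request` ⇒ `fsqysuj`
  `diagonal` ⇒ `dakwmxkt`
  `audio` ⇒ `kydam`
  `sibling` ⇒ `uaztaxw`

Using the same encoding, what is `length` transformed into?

r(17)→f(5) and e(4)→s(18) fit y≡15x+10 (mod 26); the inverse of 15 mod 26 is 7. Each letter's alphabet position (a=0..z=25) is mapped through 15·x+10 mod 26 — an affine cipher.
Applying it to length: l(11)→15·11+10≡19=t; e(4)→15·4+10≡18=s; n(13)→15·13+10≡23=x; g(6)→15·6+10≡22=w; t(19)→15·19+10≡9=j; h(7)→15·7+10≡11=l (all mod 26).

tsxwjl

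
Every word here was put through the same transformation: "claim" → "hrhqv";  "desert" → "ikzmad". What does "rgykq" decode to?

Letter i (0-indexed) is shifted by i+5, so successive shifts are 5, 6, 7, ….
Reversing it on rgykq: r−5=m, g−6=a, y−7=r, k−8=c, q−9=h.

march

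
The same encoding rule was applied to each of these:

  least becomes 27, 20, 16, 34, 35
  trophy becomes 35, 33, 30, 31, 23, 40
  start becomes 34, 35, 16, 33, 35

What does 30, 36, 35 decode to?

l is letter #12 and maps to 27: an offset of 15. Letters become their 1-based position plus 15 (so a→16, b→17, …).
Reversing it on 30, 36, 35: 30→(30−15)÷1=15=o, 36→(36−15)÷1=21=u, 35→(35−15)÷1=20=t.

out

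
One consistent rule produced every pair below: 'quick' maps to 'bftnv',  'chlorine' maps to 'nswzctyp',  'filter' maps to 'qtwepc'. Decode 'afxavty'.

Compare letters: q→b is +11, u→f is +11, i→t is +11 — a constant shift. Every letter moves 11 places later in the alphabet, wrapping around z→a.
Reversing it on afxavty: a−11=p, f−11=u, x−11=m, a−11=p, v−11=k, t−11=i, y−11=n.

pumpkin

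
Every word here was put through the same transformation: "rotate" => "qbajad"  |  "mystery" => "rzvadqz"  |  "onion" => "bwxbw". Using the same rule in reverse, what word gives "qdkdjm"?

reveal

r(17)→q(16) and o(14)→b(1) fit y≡5x+9 (mod 26); the inverse of 5 mod 26 is 21. This is an affine cipher: with a=0,…,z=25, each position x becomes (5x+9) mod 26.
Reversing it on qdkdjm: q(16)→21·(16−9)≡17=r; d(3)→21·(3−9)≡4=e; k(10)→21·(10−9)≡21=v; d(3)→21·(3−9)≡4=e; j(9)→21·(9−9)≡0=a; m(12)→21·(12−9)≡11=l (all mod 26).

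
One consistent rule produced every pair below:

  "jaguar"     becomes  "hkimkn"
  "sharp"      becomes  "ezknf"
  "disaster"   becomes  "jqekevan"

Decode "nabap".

j(9)→h(7) and a(0)→k(10) fit y≡17x+10 (mod 26); the inverse of 17 mod 26 is 23. This is an affine cipher: with a=0,…,z=25, each position x becomes (17x+10) mod 26.
Decoding nabap: n(13)→23·(13−10)≡17=r; a(0)→23·(0−10)≡4=e; b(1)→23·(1−10)≡1=b; a(0)→23·(0−10)≡4=e; p(15)→23·(15−10)≡11=l (all mod 26).

rebel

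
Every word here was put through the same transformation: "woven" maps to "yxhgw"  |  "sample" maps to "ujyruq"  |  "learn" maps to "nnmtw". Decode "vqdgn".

It's a Vigenère-style cipher with numeric key [2,9,12]: position i shifts by key[i mod 3].
Decoding vqdgn: v−2=t, q−9=h, d−12=r, g−2=e, n−9=e.

three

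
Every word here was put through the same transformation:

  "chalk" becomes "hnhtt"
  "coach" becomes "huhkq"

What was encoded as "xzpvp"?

In chalk: c→h is +5, h→n is +6, a→h is +7, l→t is +8 — the shift increases by 1 each position. The shift increases by 1 at each position, starting from +5: 5, 6, 7, ….
Decoding xzpvp: x−5=s, z−6=t, p−7=i, v−8=n, p−9=g.

sting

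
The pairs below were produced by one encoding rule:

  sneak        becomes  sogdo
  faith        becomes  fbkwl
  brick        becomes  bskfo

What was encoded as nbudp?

In sneak: s→s is +0, n→o is +1, e→g is +2, a→d is +3 — the shift increases by 1 each position. Each letter shifts forward by its position index (0, 1, 2, …) — the shift grows by one for each successive letter.
Decoding nbudp: n−0=n, b−1=a, u−2=s, d−3=a, p−4=l.

nasal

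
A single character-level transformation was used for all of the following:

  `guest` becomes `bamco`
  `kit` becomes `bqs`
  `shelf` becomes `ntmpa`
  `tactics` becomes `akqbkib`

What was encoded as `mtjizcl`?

durable

The output letters match the input read backwards, each shifted +8: guest reversed is tseug. The word is reversed, then every letter is shifted forward by 8.
Reversing it on mtjizcl: shift back: m−8=e, t−8=l, j−8=b, i−8=a, z−8=r, c−8=u, l−8=d → elbarud; then reverse → durable.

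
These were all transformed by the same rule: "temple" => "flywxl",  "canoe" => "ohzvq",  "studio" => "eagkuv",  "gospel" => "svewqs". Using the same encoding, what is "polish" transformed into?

Shifts by position in temple: pos 0: t→f (+12), pos 1: e→l (+7), pos 2: m→y (+12), pos 3: p→w (+7) — repeating every 2. It's a Vigenère-style cipher with numeric key [12,7]: position i shifts by key[i mod 2].
For polish: p+12=b, o+7=v, l+12=x, i+7=p, s+12=e, h+7=o.

bvxpeo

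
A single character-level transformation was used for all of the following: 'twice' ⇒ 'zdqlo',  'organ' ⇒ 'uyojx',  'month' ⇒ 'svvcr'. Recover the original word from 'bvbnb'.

voter

In twice: t→z is +6, w→d is +7, i→q is +8, c→l is +9 — the shift increases by 1 each position. Each letter shifts forward by (position + 6), i.e. 6, 7, 8, … — the shift grows by one for each successive letter.
Undoing it on bvbnb: b−6=v, v−7=o, b−8=t, n−9=e, b−10=r.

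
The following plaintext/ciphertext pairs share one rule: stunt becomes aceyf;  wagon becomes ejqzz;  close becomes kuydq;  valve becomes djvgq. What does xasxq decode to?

In stunt: s→a is +8, t→c is +9, u→e is +10, n→y is +11 — the shift increases by 1 each position. The shift increases by 1 at each position, starting from +8: 8, 9, 10, ….
Reversing it on xasxq: x−8=p, a−9=r, s−10=i, x−11=m, q−12=e.

prime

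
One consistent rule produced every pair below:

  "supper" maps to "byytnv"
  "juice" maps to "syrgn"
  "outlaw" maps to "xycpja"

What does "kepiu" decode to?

Shifts by position in supper: pos 0: s→b (+9), pos 1: u→y (+4), pos 2: p→y (+9), pos 3: p→t (+4) — repeating every 2. It's a Vigenère-style cipher with numeric key [9,4]: position i shifts by key[i mod 2].
Decoding kepiu: k−9=b, e−4=a, p−9=g, i−4=e, u−9=l.

bagel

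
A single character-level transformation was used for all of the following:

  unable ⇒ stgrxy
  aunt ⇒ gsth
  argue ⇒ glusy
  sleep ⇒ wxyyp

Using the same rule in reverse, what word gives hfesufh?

Each letter's alphabet position (a=0..z=25) is mapped through 11·x+6 mod 26 — an affine cipher.
Undoing it on hfesufh: h(7)→19·(7−6)≡19=t; f(5)→19·(5−6)≡7=h; e(4)→19·(4−6)≡14=o; s(18)→19·(18−6)≡20=u; u(20)→19·(20−6)≡6=g; f(5)→19·(5−6)≡7=h; h(7)→19·(7−6)≡19=t (all mod 26).

thought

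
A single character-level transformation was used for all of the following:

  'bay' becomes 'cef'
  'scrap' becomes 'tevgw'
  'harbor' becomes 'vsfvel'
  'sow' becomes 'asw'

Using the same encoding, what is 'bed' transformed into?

hif

The output letters match the input read backwards, each shifted +4: bay reversed is yab. The word is reversed, then every letter is shifted forward by 4.
On bed: reverse → deb; then shift: d+4=h, e+4=i, b+4=f.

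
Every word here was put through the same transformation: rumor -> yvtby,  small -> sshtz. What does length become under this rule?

The output letters match the input read backwards, each shifted +7: rumor reversed is romur. The word is reversed, then every letter is shifted forward by 7.
On length: reverse → htgnel; then shift: h+7=o, t+7=a, g+7=n, n+7=u, e+7=l, l+7=s.

oanuls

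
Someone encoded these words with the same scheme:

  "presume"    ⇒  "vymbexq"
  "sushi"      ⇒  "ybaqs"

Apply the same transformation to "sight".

ypoqd

In presume: p→v is +6, r→y is +7, e→m is +8, s→b is +9 — the shift increases by 1 each position. The shift increases by 1 at each position, starting from +6: 6, 7, 8, ….
Applying it to sight: s+6=y, i+7=p, g+8=o, h+9=q, t+10=d.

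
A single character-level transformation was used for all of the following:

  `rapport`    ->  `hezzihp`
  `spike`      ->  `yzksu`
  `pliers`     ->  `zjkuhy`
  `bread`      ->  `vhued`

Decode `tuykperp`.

hesitant

r(17)→h(7) and a(0)→e(4) fit y≡17x+4 (mod 26); the inverse of 17 mod 26 is 23. This is an affine cipher: with a=0,…,z=25, each position x becomes (17x+4) mod 26.
Decoding tuykperp: t(19)→23·(19−4)≡7=h; u(20)→23·(20−4)≡4=e; y(24)→23·(24−4)≡18=s; k(10)→23·(10−4)≡8=i; p(15)→23·(15−4)≡19=t; e(4)→23·(4−4)≡0=a; r(17)→23·(17−4)≡13=n; p(15)→23·(15−4)≡19=t (all mod 26).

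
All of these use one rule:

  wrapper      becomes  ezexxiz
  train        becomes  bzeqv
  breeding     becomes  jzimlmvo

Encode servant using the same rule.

Shifts by position in wrapper: pos 0: w→e (+8), pos 1: r→z (+8), pos 2: a→e (+4), pos 3: p→x (+8), pos 4: p→x (+8), pos 5: e→i (+4) — repeating every 3. The shifts repeat in a cycle of length 3: positions 0,1,… shift by +8, +8, +4, then the pattern repeats.
Applying it to servant: s+8=a, e+8=m, r+4=v, v+8=d, a+8=i, n+4=r, t+8=b.

amvdirb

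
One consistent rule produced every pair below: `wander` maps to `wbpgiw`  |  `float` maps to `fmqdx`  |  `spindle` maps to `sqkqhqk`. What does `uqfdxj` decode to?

update

In wander: w→w is +0, a→b is +1, n→p is +2, d→g is +3 — the shift increases by 1 each position. Each letter shifts forward by its position index (0, 1, 2, …) — the shift grows by one for each successive letter.
Reversing it on uqfdxj: u−0=u, q−1=p, f−2=d, d−3=a, x−4=t, j−5=e.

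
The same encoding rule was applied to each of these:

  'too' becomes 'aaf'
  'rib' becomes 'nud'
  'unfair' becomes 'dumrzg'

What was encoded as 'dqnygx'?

lumber

The output letters match the input read backwards, each shifted +12: too reversed is oot. Read the word backwards and shift each letter +12.
Reversing it on dqnygx: shift back: d−12=r, q−12=e, n−12=b, y−12=m, g−12=u, x−12=l → rebmul; then reverse → lumber.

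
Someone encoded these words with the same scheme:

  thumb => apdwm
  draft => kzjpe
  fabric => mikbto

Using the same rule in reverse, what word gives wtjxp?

The shift increases by 1 at each position, starting from +7: 7, 8, 9, ….
Reversing it on wtjxp: w−7=p, t−8=l, j−9=a, x−10=n, p−11=e.

plane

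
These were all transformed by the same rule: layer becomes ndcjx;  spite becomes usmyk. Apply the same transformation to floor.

hostx

Letter i (0-indexed) is shifted by i+2, so successive shifts are 2, 3, 4, ….
Applying it to floor: f+2=h, l+3=o, o+4=s, o+5=t, r+6=x.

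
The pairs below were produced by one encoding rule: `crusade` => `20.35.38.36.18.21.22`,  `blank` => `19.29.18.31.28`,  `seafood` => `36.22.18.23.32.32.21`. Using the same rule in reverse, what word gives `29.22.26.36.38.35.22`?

c is letter #3 and maps to 20: an offset of 17. The number is (letter's place in the alphabet, a=1) + 17.
Reversing it on 29.22.26.36.38.35.22: 29→(29−17)÷1=12=l, 22→(22−17)÷1=5=e, 26→(26−17)÷1=9=i, 36→(36−17)÷1=19=s, 38→(38−17)÷1=21=u, 35→(35−17)÷1=18=r, 22→(22−17)÷1=5=e.

leisure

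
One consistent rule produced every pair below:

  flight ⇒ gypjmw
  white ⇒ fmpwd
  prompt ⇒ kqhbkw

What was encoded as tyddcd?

sleeve

f(5)→g(6) and l(11)→y(24) fit y≡3x+17 (mod 26); the inverse of 3 mod 26 is 9. Treating letters as 0–25, the rule is x ↦ 3x + 17 (mod 26).
Undoing it on tyddcd: t(19)→9·(19−17)≡18=s; y(24)→9·(24−17)≡11=l; d(3)→9·(3−17)≡4=e; d(3)→9·(3−17)≡4=e; c(2)→9·(2−17)≡21=v; d(3)→9·(3−17)≡4=e (all mod 26).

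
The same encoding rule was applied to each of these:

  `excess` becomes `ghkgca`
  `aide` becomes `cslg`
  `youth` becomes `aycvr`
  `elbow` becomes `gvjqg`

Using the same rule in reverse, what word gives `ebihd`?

craft

It's a Vigenère-style cipher with numeric key [2,10,8]: position i shifts by key[i mod 3].
Decoding ebihd: e−2=c, b−10=r, i−8=a, h−2=f, d−10=t.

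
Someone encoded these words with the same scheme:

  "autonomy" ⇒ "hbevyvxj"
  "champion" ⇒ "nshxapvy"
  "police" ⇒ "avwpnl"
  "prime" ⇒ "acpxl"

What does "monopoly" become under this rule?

Vowels shift forward by 7 and consonants shift forward by 11.
On monopoly: m(cons)+11=x, o(vowel)+7=v, n(cons)+11=y, o(vowel)+7=v, p(cons)+11=a, o(vowel)+7=v, l(cons)+11=w, y(cons)+11=j.

xvyvavwj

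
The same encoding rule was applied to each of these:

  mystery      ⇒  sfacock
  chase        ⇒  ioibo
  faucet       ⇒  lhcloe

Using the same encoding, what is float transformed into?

lswjd

Letter i (0-indexed) is shifted by i+6, so successive shifts are 6, 7, 8, ….
On float: f+6=l, l+7=s, o+8=w, a+9=j, t+10=d.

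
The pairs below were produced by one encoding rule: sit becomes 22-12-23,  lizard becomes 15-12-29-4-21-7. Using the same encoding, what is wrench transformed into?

s is letter #19 and maps to 22: an offset of 3. Letters become their 1-based position plus 3 (so a→4, b→5, …).
On wrench: w=23→26, r=18→21, e=5→8, n=14→17, c=3→6, h=8→11.

26-21-8-17-6-11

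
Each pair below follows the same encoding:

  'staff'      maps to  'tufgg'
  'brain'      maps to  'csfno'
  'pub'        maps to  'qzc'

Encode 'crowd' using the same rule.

The shift depends on letter class: consonant s→t is +1, but vowel a→f is +5. The rule splits by letter class: vowels +5, consonants +1.
For crowd: c(cons)+1=d, r(cons)+1=s, o(vowel)+5=t, w(cons)+1=x, d(cons)+1=e.

dstxe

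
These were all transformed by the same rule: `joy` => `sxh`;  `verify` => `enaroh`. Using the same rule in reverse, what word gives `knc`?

Every letter moves 9 places later in the alphabet, wrapping around z→a.
Undoing it on knc: k−9=b, n−9=e, c−9=t.

bet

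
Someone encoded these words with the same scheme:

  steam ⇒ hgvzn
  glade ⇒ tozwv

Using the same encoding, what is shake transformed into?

Each letter is replaced by its mirror in the alphabet: a↔z, b↔y, c↔x, and so on (the Atbash cipher).
On shake: s↔h, h↔s, a↔z, k↔p, e↔v.

hszpv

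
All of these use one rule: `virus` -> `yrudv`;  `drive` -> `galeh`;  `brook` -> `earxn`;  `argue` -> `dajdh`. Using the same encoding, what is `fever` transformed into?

inynu

Shifts by position in virus: pos 0: v→y (+3), pos 1: i→r (+9), pos 2: r→u (+3), pos 3: u→d (+9) — repeating every 2. It's a Vigenère-style cipher with numeric key [3,9]: position i shifts by key[i mod 2].
Applying it to fever: f+3=i, e+9=n, v+3=y, e+9=n, r+3=u.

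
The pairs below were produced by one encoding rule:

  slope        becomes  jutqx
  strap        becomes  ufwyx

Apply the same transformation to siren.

The output letters match the input read backwards, each shifted +5: slope reversed is epols. Two steps: reverse the string, then apply a Caesar shift of +5.
Applying it to siren: reverse → neris; then shift: n+5=s, e+5=j, r+5=w, i+5=n, s+5=x.

sjwnx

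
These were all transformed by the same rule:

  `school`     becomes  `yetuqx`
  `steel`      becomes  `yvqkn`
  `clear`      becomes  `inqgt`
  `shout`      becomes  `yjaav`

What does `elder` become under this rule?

knpkt

Shifts by position in school: pos 0: s→y (+6), pos 1: c→e (+2), pos 2: h→t (+12), pos 3: o→u (+6), pos 4: o→q (+2), pos 5: l→x (+12) — repeating every 3. It's a Vigenère-style cipher with numeric key [6,2,12]: position i shifts by key[i mod 3].
For elder: e+6=k, l+2=n, d+12=p, e+6=k, r+2=t.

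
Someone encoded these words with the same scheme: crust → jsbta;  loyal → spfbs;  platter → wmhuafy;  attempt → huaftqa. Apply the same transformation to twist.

Shifts by position in crust: pos 0: c→j (+7), pos 1: r→s (+1), pos 2: u→b (+7), pos 3: s→t (+1) — repeating every 2. A repeating key of period 2 is used — shifts +7, +1 over and over.
Applying it to twist: t+7=a, w+1=x, i+7=p, s+1=t, t+7=a.

axpta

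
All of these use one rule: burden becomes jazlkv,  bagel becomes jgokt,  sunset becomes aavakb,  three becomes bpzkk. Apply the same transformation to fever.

nkdkz

Vowels shift forward by 6 and consonants shift forward by 8.
On fever: f(cons)+8=n, e(vowel)+6=k, v(cons)+8=d, e(vowel)+6=k, r(cons)+8=z.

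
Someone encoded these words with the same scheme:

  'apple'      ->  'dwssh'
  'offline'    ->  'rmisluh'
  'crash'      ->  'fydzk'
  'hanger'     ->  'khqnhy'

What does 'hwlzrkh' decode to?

episode

Shifts by position in apple: pos 0: a→d (+3), pos 1: p→w (+7), pos 2: p→s (+3), pos 3: l→s (+7) — repeating every 2. It's a Vigenère-style cipher with numeric key [3,7]: position i shifts by key[i mod 2].
Reversing it on hwlzrkh: h−3=e, w−7=p, l−3=i, z−7=s, r−3=o, k−7=d, h−3=e.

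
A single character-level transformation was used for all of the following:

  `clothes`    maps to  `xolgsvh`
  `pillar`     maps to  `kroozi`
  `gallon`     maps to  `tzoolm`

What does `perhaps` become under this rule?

c(2)→x(23) and l(11)→o(14) fit y≡25x+25 (mod 26); the inverse of 25 mod 26 is 25. Each letter's alphabet position (a=0..z=25) is mapped through 25·x+25 mod 26 — an affine cipher.
On perhaps: p(15)→25·15+25≡10=k; e(4)→25·4+25≡21=v; r(17)→25·17+25≡8=i; h(7)→25·7+25≡18=s; a(0)→25·0+25≡25=z; p(15)→25·15+25≡10=k; s(18)→25·18+25≡7=h (all mod 26).

kviszkh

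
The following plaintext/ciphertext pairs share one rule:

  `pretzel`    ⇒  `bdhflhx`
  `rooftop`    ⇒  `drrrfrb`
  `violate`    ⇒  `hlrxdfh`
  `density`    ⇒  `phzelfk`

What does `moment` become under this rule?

yryhzf

The shift depends on letter class: consonant p→b is +12, but vowel e→h is +3. Two shifts are in play — +3 for a/e/i/o/u, +12 for every other letter.
For moment: m(cons)+12=y, o(vowel)+3=r, m(cons)+12=y, e(vowel)+3=h, n(cons)+12=z, t(cons)+12=f.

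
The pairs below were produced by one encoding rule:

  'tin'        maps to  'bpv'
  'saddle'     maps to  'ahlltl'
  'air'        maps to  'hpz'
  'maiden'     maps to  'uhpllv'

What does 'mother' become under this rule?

The shift depends on letter class: consonant t→b is +8, but vowel i→p is +7. Vowels shift forward by 7 and consonants shift forward by 8.
Applying it to mother: m(cons)+8=u, o(vowel)+7=v, t(cons)+8=b, h(cons)+8=p, e(vowel)+7=l, r(cons)+8=z.

uvbplz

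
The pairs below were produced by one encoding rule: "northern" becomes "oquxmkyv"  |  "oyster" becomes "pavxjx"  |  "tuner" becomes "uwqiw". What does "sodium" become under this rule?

Each letter shifts forward by (position + 1), i.e. 1, 2, 3, … — the shift grows by one for each successive letter.
For sodium: s+1=t, o+2=q, d+3=g, i+4=m, u+5=z, m+6=s.

tqgmzs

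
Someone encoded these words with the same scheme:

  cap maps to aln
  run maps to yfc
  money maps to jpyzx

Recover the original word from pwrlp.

The output letters match the input read backwards, each shifted +11: cap reversed is pac. Read the word backwards and shift each letter +11.
Decoding pwrlp: shift back: p−11=e, w−11=l, r−11=g, l−11=a, p−11=e → elgae; then reverse → eagle.

eagle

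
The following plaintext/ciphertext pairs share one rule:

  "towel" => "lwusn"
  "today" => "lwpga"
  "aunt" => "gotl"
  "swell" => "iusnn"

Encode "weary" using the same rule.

usgfa

Treating letters as 0–25, the rule is x ↦ 3x + 6 (mod 26).
For weary: w(22)→3·22+6≡20=u; e(4)→3·4+6≡18=s; a(0)→3·0+6≡6=g; r(17)→3·17+6≡5=f; y(24)→3·24+6≡0=a (all mod 26).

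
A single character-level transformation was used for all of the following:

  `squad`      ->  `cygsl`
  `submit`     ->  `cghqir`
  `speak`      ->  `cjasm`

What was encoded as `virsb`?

s(18)→c(2) and q(16)→y(24) fit y≡15x+18 (mod 26); the inverse of 15 mod 26 is 7. Each letter's alphabet position (a=0..z=25) is mapped through 15·x+18 mod 26 — an affine cipher.
Reversing it on virsb: v(21)→7·(21−18)≡21=v; i(8)→7·(8−18)≡8=i; r(17)→7·(17−18)≡19=t; s(18)→7·(18−18)≡0=a; b(1)→7·(1−18)≡11=l (all mod 26).

vital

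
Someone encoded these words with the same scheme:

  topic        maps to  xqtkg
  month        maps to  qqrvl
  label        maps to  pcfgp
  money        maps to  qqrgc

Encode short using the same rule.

Shifts by position in topic: pos 0: t→x (+4), pos 1: o→q (+2), pos 2: p→t (+4), pos 3: i→k (+2) — repeating every 2. It's a Vigenère-style cipher with numeric key [4,2]: position i shifts by key[i mod 2].
On short: s+4=w, h+2=j, o+4=s, r+2=t, t+4=x.

wjstx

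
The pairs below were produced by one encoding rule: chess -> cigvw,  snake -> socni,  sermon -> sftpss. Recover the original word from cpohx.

The shift increases by 1 at each position, starting from +0: 0, 1, 2, ….
Reversing it on cpohx: c−0=c, p−1=o, o−2=m, h−3=e, x−4=t.

comet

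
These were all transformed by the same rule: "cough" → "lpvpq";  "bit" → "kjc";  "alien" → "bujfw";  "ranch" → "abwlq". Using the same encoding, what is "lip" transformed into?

The shift depends on letter class: consonant c→l is +9, but vowel o→p is +1. Two shifts are in play — +1 for a/e/i/o/u, +9 for every other letter.
On lip: l(cons)+9=u, i(vowel)+1=j, p(cons)+9=y.

ujy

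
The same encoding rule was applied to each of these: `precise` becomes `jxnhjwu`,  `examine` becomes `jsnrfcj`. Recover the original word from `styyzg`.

The output letters match the input read backwards, each shifted +5: precise reversed is esicerp. Two steps: reverse the string, then apply a Caesar shift of +5.
Decoding styyzg: shift back: s−5=n, t−5=o, y−5=t, y−5=t, z−5=u, g−5=b → nottub; then reverse → button.

button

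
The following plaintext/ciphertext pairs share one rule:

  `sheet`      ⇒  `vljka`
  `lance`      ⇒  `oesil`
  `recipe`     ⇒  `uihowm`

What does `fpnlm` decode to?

cliff

The shift increases by 1 at each position, starting from +3: 3, 4, 5, ….
Decoding fpnlm: f−3=c, p−4=l, n−5=i, l−6=f, m−7=f.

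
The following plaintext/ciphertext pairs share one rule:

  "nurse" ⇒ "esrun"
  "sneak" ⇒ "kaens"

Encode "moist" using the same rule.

tsiom

The output letters match the input read backwards: nurse reversed is esrun. It's just the letters in reverse order.
On moist: reverse → tsiom.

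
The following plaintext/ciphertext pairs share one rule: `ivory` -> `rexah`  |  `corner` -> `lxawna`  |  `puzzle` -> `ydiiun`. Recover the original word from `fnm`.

It's a constant shift of +9 (ROT9).
Reversing it on fnm: f−9=w, n−9=e, m−9=d.

wed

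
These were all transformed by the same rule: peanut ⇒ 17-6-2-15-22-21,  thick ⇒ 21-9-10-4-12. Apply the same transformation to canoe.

p is letter #16 and maps to 17: an offset of 1. The number is (letter's place in the alphabet, a=1) + 1.
For canoe: c=3→4, a=1→2, n=14→15, o=15→16, e=5→6.

4-2-15-16-6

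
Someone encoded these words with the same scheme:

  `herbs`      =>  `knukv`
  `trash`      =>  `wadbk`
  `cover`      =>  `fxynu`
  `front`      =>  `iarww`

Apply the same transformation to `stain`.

vcdrq

Shifts by position in herbs: pos 0: h→k (+3), pos 1: e→n (+9), pos 2: r→u (+3), pos 3: b→k (+9) — repeating every 2. A repeating key of period 2 is used — shifts +3, +9 over and over.
Applying it to stain: s+3=v, t+9=c, a+3=d, i+9=r, n+3=q.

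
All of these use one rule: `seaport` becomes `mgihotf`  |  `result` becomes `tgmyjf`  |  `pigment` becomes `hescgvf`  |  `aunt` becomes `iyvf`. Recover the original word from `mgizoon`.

seafood

s(18)→m(12) and e(4)→g(6) fit y≡19x+8 (mod 26); the inverse of 19 mod 26 is 11. Treating letters as 0–25, the rule is x ↦ 19x + 8 (mod 26).
Reversing it on mgizoon: m(12)→11·(12−8)≡18=s; g(6)→11·(6−8)≡4=e; i(8)→11·(8−8)≡0=a; z(25)→11·(25−8)≡5=f; o(14)→11·(14−8)≡14=o; o(14)→11·(14−8)≡14=o; n(13)→11·(13−8)≡3=d (all mod 26).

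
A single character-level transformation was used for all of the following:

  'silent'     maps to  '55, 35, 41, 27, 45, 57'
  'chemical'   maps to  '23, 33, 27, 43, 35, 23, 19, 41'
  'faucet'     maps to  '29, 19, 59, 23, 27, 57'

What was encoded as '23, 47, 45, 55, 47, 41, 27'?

console

s(#19)→55 and i(#9)→35: differences scale by 2, so n = 2·pos + 17. With a=1..z=26, the number is 2·pos + 17.
Reversing it on 23, 47, 45, 55, 47, 41, 27: 23→(23−17)÷2=3=c, 47→(47−17)÷2=15=o, 45→(45−17)÷2=14=n, 55→(55−17)÷2=19=s, 47→(47−17)÷2=15=o, 41→(41−17)÷2=12=l, 27→(27−17)÷2=5=e.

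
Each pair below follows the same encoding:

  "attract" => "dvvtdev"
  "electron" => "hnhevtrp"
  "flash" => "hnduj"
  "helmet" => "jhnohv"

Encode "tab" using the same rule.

vdd

The shift depends on letter class: consonant t→v is +2, but vowel a→d is +3. The rule splits by letter class: vowels +3, consonants +2.
For tab: t(cons)+2=v, a(vowel)+3=d, b(cons)+2=d.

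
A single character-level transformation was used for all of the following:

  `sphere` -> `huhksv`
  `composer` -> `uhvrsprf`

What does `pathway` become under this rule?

The output letters match the input read backwards, each shifted +3: sphere reversed is erehps. The word is reversed, then every letter is shifted forward by 3.
Applying it to pathway: reverse → yawhtap; then shift: y+3=b, a+3=d, w+3=z, h+3=k, t+3=w, a+3=d, p+3=s.

bdzkwds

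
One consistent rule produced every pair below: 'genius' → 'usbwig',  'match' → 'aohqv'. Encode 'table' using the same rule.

Compare letters: g→u is +14, e→s is +14, n→b is +14 — a constant shift. This is a Caesar cipher with shift 14.
On table: t+14=h, a+14=o, b+14=p, l+14=z, e+14=s.

hopzs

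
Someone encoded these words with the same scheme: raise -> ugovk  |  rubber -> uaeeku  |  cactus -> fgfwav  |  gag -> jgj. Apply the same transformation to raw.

Two shifts are in play — +6 for a/e/i/o/u, +3 for every other letter.
On raw: r(cons)+3=u, a(vowel)+6=g, w(cons)+3=z.

ugz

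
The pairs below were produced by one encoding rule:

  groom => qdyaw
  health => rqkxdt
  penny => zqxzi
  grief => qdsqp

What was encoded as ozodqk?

A repeating key of period 2 is used — shifts +10, +12 over and over.
Decoding ozodqk: o−10=e, z−12=n, o−10=e, d−12=r, q−10=g, k−12=y.

energy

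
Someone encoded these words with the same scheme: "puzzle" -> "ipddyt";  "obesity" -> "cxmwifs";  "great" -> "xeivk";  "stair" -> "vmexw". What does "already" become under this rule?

cheivpe

Two steps: reverse the string, then apply a Caesar shift of +4.
Applying it to already: reverse → ydaerla; then shift: y+4=c, d+4=h, a+4=e, e+4=i, r+4=v, l+4=p, a+4=e.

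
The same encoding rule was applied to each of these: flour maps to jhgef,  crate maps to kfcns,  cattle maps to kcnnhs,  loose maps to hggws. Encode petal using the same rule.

xsnch

f(5)→j(9) and l(11)→h(7) fit y≡17x+2 (mod 26); the inverse of 17 mod 26 is 23. This is an affine cipher: with a=0,…,z=25, each position x becomes (17x+2) mod 26.
For petal: p(15)→17·15+2≡23=x; e(4)→17·4+2≡18=s; t(19)→17·19+2≡13=n; a(0)→17·0+2≡2=c; l(11)→17·11+2≡7=h (all mod 26).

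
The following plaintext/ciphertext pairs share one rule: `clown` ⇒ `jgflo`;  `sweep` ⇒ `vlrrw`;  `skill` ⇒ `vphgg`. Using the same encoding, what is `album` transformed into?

This is an affine cipher: with a=0,…,z=25, each position x becomes (17x+1) mod 26.
For album: a(0)→17·0+1≡1=b; l(11)→17·11+1≡6=g; b(1)→17·1+1≡18=s; u(20)→17·20+1≡3=d; m(12)→17·12+1≡23=x (all mod 26).

bgsdx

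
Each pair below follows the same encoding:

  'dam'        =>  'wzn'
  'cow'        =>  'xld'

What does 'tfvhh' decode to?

Letters are reflected about the middle of the alphabet (position → 25−position): Atbash.
Undoing it on tfvhh: t↔g, f↔u, v↔e, h↔s, h↔s.

guess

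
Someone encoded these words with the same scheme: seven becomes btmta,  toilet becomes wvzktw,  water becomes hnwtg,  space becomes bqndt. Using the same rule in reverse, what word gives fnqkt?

s(18)→b(1) and e(4)→t(19) fit y≡21x+13 (mod 26); the inverse of 21 mod 26 is 5. Each letter's alphabet position (a=0..z=25) is mapped through 21·x+13 mod 26 — an affine cipher.
Undoing it on fnqkt: f(5)→5·(5−13)≡12=m; n(13)→5·(13−13)≡0=a; q(16)→5·(16−13)≡15=p; k(10)→5·(10−13)≡11=l; t(19)→5·(19−13)≡4=e (all mod 26).

maple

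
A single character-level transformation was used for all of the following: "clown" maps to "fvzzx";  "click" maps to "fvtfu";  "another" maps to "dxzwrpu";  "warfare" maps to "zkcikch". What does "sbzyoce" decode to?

proverb

Shifts by position in clown: pos 0: c→f (+3), pos 1: l→v (+10), pos 2: o→z (+11), pos 3: w→z (+3), pos 4: n→x (+10) — repeating every 3. The shifts repeat in a cycle of length 3: positions 0,1,… shift by +3, +10, +11, then the pattern repeats.
Decoding sbzyoce: s−3=p, b−10=r, z−11=o, y−3=v, o−10=e, c−11=r, e−3=b.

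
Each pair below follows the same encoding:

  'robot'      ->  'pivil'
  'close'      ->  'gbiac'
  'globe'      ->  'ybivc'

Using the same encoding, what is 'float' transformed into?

This is an affine cipher: with a=0,…,z=25, each position x becomes (11x+10) mod 26.
Applying it to float: f(5)→11·5+10≡13=n; l(11)→11·11+10≡1=b; o(14)→11·14+10≡8=i; a(0)→11·0+10≡10=k; t(19)→11·19+10≡11=l (all mod 26).

nbikl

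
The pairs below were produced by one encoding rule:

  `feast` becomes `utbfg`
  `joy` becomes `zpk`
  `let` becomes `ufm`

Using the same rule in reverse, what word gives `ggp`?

off

The output letters match the input read backwards, each shifted +1: feast reversed is tsaef. Two steps: reverse the string, then apply a Caesar shift of +1.
Decoding ggp: shift back: g−1=f, g−1=f, p−1=o → ffo; then reverse → off.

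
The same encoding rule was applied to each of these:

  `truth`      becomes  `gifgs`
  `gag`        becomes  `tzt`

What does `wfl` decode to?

Each pair mirrors across the alphabet (t↔g, r↔i, u↔f): positions sum to 25. Each letter is replaced by its mirror in the alphabet: a↔z, b↔y, c↔x, and so on (the Atbash cipher).
Decoding wfl: w↔d, f↔u, l↔o.

duo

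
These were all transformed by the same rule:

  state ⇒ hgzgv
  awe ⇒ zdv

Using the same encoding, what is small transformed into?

Each pair mirrors across the alphabet (s↔h, t↔g, a↔z): positions sum to 25. Letters are reflected about the middle of the alphabet (position → 25−position): Atbash.
For small: s↔h, m↔n, a↔z, l↔o, l↔o.

hnzoo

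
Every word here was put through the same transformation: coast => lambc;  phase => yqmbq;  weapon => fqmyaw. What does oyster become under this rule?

The shift depends on letter class: consonant c→l is +9, but vowel o→a is +12. Two shifts are in play — +12 for a/e/i/o/u, +9 for every other letter.
On oyster: o(vowel)+12=a, y(cons)+9=h, s(cons)+9=b, t(cons)+9=c, e(vowel)+12=q, r(cons)+9=a.

ahbcqa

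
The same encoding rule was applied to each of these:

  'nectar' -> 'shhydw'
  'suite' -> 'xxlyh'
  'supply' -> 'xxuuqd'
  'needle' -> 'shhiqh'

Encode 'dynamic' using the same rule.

The shift depends on letter class: consonant n→s is +5, but vowel e→h is +3. Two shifts are in play — +3 for a/e/i/o/u, +5 for every other letter.
For dynamic: d(cons)+5=i, y(cons)+5=d, n(cons)+5=s, a(vowel)+3=d, m(cons)+5=r, i(vowel)+3=l, c(cons)+5=h.

idsdrlh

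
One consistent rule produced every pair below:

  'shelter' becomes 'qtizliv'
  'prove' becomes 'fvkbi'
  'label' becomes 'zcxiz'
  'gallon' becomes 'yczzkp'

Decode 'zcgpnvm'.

s(18)→q(16) and h(7)→t(19) fit y≡21x+2 (mod 26); the inverse of 21 mod 26 is 5. Each letter's alphabet position (a=0..z=25) is mapped through 21·x+2 mod 26 — an affine cipher.
Reversing it on zcgpnvm: z(25)→5·(25−2)≡11=l; c(2)→5·(2−2)≡0=a; g(6)→5·(6−2)≡20=u; p(15)→5·(15−2)≡13=n; n(13)→5·(13−2)≡3=d; v(21)→5·(21−2)≡17=r; m(12)→5·(12−2)≡24=y (all mod 26).

laundry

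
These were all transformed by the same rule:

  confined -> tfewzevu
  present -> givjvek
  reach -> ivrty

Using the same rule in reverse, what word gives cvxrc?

legal

Compare letters: c→t is +17, o→f is +17, n→e is +17 — a constant shift. It's a constant shift of +17 (ROT17).
Decoding cvxrc: c−17=l, v−17=e, x−17=g, r−17=a, c−17=l.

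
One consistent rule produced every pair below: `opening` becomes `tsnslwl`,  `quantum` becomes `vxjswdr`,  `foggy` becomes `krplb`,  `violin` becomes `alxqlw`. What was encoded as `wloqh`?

rifle

Shifts by position in opening: pos 0: o→t (+5), pos 1: p→s (+3), pos 2: e→n (+9), pos 3: n→s (+5), pos 4: i→l (+3), pos 5: n→w (+9) — repeating every 3. A repeating key of period 3 is used — shifts +5, +3, +9 over and over.
Undoing it on wloqh: w−5=r, l−3=i, o−9=f, q−5=l, h−3=e.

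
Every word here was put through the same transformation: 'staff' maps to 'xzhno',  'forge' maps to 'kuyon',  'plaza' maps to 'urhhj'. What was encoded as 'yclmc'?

tweet

The shift increases by 1 at each position, starting from +5: 5, 6, 7, ….
Decoding yclmc: y−5=t, c−6=w, l−7=e, m−8=e, c−9=t.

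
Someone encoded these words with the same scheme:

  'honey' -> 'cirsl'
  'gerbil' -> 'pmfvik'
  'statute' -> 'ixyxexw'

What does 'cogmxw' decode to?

The output letters match the input read backwards, each shifted +4: honey reversed is yenoh. Read the word backwards and shift each letter +4.
Reversing it on cogmxw: shift back: c−4=y, o−4=k, g−4=c, m−4=i, x−4=t, w−4=s → ykcits; then reverse → sticky.

sticky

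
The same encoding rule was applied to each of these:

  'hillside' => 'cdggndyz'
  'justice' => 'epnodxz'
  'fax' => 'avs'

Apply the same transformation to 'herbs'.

Compare letters: h→c is +21, i→d is +21, l→g is +21 — a constant shift. Each letter is shifted forward by 21 in the alphabet (a Caesar shift of +21).
For herbs: h+21=c, e+21=z, r+21=m, b+21=w, s+21=n.

czmwn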